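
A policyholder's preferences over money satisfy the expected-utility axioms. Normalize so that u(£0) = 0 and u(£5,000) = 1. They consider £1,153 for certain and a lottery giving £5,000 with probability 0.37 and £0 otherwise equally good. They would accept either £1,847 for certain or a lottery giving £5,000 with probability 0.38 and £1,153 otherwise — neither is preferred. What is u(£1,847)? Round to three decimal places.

0.609

From the first indifference, u(£1,153) = 0.37·u(£5,000) + 0.63·u(£0) = 0.37·1 + 0.63·0 = 0.37.
Then u(£1,847) = 0.38·u(£5,000) + 0.62·u(£1,153) = 0.38·1.00 + 0.62·0.37 = 0.6094.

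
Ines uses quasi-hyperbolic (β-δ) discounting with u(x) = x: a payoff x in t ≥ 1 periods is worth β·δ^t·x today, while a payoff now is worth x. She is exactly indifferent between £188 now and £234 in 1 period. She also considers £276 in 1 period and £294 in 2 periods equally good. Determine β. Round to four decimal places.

From the later pair, β·δ^1·276 = β·δ^2·294; dividing through, δ = 276/294 = 0.93878.
The first indifference: 188 = β·δ·234, so β = 188/(δ·234) = 188/(0.93878·234) ≈ 0.8558.

β ≈ 0.8558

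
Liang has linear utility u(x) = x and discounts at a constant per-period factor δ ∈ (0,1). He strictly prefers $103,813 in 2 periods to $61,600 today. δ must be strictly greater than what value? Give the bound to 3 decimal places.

δ > 0.770

Comparing present values: 61600 < δ^2·103813.
So δ^2 > 61600/103813 = 0.59337; taking the square root of both positive sides preserves the inequality.
δ > 0.59337^(1/2) = 0.770.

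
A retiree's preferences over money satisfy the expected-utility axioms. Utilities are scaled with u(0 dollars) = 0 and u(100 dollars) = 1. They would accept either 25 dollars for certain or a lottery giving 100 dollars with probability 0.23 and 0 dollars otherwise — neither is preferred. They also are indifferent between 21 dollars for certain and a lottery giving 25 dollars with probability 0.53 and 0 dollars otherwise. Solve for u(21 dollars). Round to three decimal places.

First, u(25 dollars) = 0.23·u(100 dollars) + 0.77·u(0 dollars) = 0.23.
Chaining: u(21 dollars) = 0.53·0.23 + 0.47·0.00 = 0.1219.

0.122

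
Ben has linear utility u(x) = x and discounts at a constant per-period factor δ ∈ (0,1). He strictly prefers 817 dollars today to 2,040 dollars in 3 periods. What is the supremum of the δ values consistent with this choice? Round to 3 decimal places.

δ < 0.737

Under u(x) = x this choice says 817 > δ^3·2040.
Dividing by 2040: δ^3 < 0.40049. Both sides are positive, so the cube root keeps the direction.
δ < (817/2040)^(1/3) ≈ 0.737.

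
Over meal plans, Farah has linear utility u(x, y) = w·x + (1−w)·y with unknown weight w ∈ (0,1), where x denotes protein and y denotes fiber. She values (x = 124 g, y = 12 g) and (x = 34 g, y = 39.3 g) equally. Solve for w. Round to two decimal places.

w = 0.23

Equating utilities: w·124 + (1−w)·12 = w·34 + (1−w)·39.3.
Collecting terms: w·90 = (1−w)·27.3.
Hence w = 27.3/(90+27.3) = 27.3/117.3 = 0.23.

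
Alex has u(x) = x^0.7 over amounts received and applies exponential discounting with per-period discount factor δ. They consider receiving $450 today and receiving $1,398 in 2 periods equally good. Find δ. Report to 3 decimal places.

δ ≈ 0.673

Indifference means u(450) = δ^2 · u(1398), so δ^2 = u(450)/u(1398).
With u(x) = x^0.7: δ^2 = 450^0.7/1398^0.7 = (450/1398)^0.7 = 0.45227.
Hence δ = (0.45227)^(1/2) = 0.67251.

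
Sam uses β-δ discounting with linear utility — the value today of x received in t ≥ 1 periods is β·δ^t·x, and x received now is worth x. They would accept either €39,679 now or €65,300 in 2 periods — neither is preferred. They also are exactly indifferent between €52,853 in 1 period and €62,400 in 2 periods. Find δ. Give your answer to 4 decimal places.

δ ≈ 0.8470

From the later pair, β·δ^1·52853 = β·δ^2·62400; dividing through, δ = 52853/62400 = 0.84700.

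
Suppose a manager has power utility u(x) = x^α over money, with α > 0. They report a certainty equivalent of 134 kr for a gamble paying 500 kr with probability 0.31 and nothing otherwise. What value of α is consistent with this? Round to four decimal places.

EU(lottery) = 0.31·500^α + 0.69·0 = 0.31·500^α.
Setting u(134) equal to that: 134^α = 0.31·500^α ⇒ (134/500)^α = 0.31.
Taking logs: α·ln(134/500) = ln(0.31), so α = -1.1711830 / -1.3167683 ≈ 0.8894.

α ≈ 0.8894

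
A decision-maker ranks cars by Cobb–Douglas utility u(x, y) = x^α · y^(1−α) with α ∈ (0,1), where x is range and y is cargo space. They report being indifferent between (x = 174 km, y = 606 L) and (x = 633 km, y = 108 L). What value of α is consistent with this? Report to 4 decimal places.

The Cobb–Douglas utilities coincide, so 174^α·606^(1−α) = 633^α·108^(1−α).
Rearrange to (174/633)^α = (108/606)^(1−α) and take logs: α·-1.2914151 = (1−α)·-1.7247488.
So α/(1−α) = (-1.7247488)/(-1.2914151) = 1.3355495, and α = 1.3355495/2.3355495 ≈ 0.5718.

α ≈ 0.5718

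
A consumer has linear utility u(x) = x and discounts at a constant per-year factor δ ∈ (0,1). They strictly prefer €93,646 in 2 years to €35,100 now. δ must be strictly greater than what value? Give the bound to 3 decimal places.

The preference means 35100 < δ^2·93646.
Hence δ^2 > 35100/93646 = 0.37482, and x ↦ x^(1/2) is increasing on (0,∞).
δ > (35100/93646)^(1/2) ≈ 0.612.

δ > 0.612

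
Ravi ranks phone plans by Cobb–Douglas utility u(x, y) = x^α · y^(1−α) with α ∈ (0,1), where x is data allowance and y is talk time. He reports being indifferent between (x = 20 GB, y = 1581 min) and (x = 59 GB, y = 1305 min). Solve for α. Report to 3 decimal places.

The Cobb–Douglas utilities coincide, so 20^α·1581^(1−α) = 59^α·1305^(1−α).
Rearrange to (20/59)^α = (1305/1581)^(1−α) and take logs: α·-1.081805 = (1−α)·-0.191855.
With A = -1.081805 and B = -0.191855: α·A = (1−α)·B, so α = B/(A+B) = -0.191855/-1.273660 ≈ 0.151.

α ≈ 0.151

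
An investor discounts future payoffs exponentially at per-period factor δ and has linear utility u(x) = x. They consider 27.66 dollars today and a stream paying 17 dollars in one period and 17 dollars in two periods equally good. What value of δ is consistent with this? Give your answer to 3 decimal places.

The stream is worth 17δ + 17δ² today, so 17δ + 17δ² = 27.66.
So 17δ² + 17δ − 27.66 = 0.
δ = (−17 + √(17² + 4·17·27.66)) / (2·17) = (−17 + √2169.88) / 34 ≈ 0.870.

δ ≈ 0.870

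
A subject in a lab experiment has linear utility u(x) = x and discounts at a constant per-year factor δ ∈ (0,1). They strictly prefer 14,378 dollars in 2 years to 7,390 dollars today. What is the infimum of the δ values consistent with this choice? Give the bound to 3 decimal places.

Under u(x) = x this choice says 7390 < δ^2·14378.
Hence δ^2 > 7390/14378 = 0.51398, and x ↦ x^(1/2) is increasing on (0,∞).
δ > (7390/14378)^(1/2) ≈ 0.717.

δ > 0.717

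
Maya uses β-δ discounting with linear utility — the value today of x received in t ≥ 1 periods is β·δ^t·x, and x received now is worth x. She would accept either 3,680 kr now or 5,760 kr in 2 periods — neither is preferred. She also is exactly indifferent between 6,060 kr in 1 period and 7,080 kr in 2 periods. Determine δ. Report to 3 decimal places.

Both payoffs in the second observation are in the future, so β drops out: δ^1·6060 = δ^2·7080 ⇒ δ = 6060/7080 = 0.85593.

δ ≈ 0.856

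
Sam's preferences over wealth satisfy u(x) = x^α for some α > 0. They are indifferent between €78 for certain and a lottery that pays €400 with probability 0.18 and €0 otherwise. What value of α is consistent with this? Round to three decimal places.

EU(lottery) = 0.18·400^α + 0.82·0 = 0.18·400^α.
Equating: 78^α = 0.18·400^α, i.e. 0.1950^α = 0.18.
Taking logs: α·ln(78/400) = ln(0.18), so α = -1.714798 / -1.634756 ≈ 1.049.

α ≈ 1.049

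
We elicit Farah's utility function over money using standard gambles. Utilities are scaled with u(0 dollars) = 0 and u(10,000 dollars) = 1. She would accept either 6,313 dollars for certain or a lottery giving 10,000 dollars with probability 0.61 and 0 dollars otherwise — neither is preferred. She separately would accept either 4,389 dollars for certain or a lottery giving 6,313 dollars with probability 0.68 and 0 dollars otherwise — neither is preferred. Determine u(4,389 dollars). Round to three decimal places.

First, u(6,313 dollars) = 0.61·u(10,000 dollars) + 0.39·u(0 dollars) = 0.61.
Chaining: u(4,389 dollars) = 0.68·0.61 + 0.32·0.00 = 0.4148.

0.415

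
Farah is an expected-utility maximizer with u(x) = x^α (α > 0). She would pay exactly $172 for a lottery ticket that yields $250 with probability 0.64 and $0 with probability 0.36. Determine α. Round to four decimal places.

α ≈ 1.1934

The lottery's expected utility is 0.64·u(250) + 0.36·u(0) = 0.64·250^α (since u(0) = 0 for α > 0).
Indifference: 172^α = 0.64·250^α, so (172/250)^α = 0.64.
α = ln(0.64) / ln(172/250) = -0.4462871/-0.3739664 ≈ 1.1934.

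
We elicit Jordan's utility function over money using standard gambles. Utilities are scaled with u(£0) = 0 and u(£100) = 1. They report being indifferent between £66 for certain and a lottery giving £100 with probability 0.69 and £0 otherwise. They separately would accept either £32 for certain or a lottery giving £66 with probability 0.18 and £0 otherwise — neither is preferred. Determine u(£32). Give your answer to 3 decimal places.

0.124

From the first indifference, u(£66) = 0.69·u(£100) + 0.31·u(£0) = 0.69·1 + 0.31·0 = 0.69.
The second indifference gives u(£32) = 0.18·u(£66) + 0.82·u(£0) = 0.18·0.69 + 0.82·0.00 = 0.1242.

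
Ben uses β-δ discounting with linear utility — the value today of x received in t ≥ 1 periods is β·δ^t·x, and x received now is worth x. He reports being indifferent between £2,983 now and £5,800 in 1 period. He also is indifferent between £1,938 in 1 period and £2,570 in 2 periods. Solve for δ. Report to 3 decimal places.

δ ≈ 0.754

From the later pair, β·δ^1·1938 = β·δ^2·2570; dividing through, δ = 1938/2570 = 0.75409.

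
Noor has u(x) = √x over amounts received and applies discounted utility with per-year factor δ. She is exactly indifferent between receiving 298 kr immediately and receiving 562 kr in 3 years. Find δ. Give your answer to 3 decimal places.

δ ≈ 0.900

The payoff in 3 years is discounted by δ^3, so u(298) = δ^3·u(562) and δ^3 = u(298)/u(562).
Since u(x) = √x, δ^3 = √(298/562) = 0.72818.
Hence δ = (0.72818)^(1/3) = 0.89966.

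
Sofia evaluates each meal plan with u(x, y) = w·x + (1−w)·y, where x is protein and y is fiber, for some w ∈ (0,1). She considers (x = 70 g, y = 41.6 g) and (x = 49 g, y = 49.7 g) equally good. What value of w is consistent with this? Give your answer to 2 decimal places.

w = 0.28

Equating utilities: w·70 + (1−w)·41.6 = w·49 + (1−w)·49.7.
w·(70−49) = (1−w)·(49.7−41.6), i.e. w·21 = (1−w)·8.1.
So w/(1−w) = 8.1/21 = 0.3857, giving w = 8.1/(21+8.1) = 0.28.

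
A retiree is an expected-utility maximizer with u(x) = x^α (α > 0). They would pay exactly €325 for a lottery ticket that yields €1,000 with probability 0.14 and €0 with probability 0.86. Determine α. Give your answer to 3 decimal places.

Since u(0) = 0, the lottery's EU is 0.14·1000^α.
Indifference: 325^α = 0.14·1000^α, so (325/1000)^α = 0.14.
Take logs: α = ln 0.14 / ln(325/1000) ≈ 1.74932.

α ≈ 1.749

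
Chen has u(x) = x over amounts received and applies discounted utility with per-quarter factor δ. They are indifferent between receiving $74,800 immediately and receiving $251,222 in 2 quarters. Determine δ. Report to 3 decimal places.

Indifference means u(74800) = δ^2 · u(251222), so δ^2 = u(74800)/u(251222).
With u(x) = x: δ^2 = 74800/251222 = 0.29774.
Hence δ = (0.29774)^(1/2) = 0.54566.

δ ≈ 0.546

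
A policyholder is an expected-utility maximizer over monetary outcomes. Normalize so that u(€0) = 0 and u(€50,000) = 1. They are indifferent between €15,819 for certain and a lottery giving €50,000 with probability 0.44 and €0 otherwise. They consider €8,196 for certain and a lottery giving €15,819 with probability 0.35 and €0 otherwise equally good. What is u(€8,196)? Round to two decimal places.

0.15

From the first indifference, u(€15,819) = 0.44·u(€50,000) + 0.56·u(€0) = 0.44·1 + 0.56·0 = 0.44.
Then u(€8,196) = 0.35·u(€15,819) + 0.65·u(€0) = 0.35·0.44 + 0.65·0.00 = 0.1540.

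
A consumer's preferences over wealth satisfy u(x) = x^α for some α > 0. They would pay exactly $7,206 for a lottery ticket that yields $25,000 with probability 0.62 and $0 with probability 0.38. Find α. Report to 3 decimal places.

α ≈ 0.384

Since u(0) = 0, the lottery's EU is 0.62·25000^α.
Equating: 7206^α = 0.62·25000^α, i.e. 0.2882^α = 0.62.
α = ln(0.62) / ln(7206/25000) = -0.478036/-1.243962 ≈ 0.384.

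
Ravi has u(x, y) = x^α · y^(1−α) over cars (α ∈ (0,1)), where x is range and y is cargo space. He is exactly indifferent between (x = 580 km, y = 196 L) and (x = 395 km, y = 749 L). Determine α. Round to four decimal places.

α ≈ 0.7773

Indifference: 580^α · 196^(1−α) = 395^α · 749^(1−α).
Rearrange to (580/395)^α = (749/196)^(1−α) and take logs: α·0.3841423 = (1−α)·1.3406243.
So α/(1−α) = (1.3406243)/(0.3841423) = 3.4899158, and α = 3.4899158/4.4899158 ≈ 0.7773.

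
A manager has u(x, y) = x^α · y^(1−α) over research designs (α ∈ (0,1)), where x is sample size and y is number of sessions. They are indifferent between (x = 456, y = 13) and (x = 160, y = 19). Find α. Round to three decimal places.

Indifference: 456^α · 13^(1−α) = 160^α · 19^(1−α).
Taking logs: α·ln 456 + (1−α)·ln 13 = α·ln 160 + (1−α)·ln 19, i.e. α·1.047319 = (1−α)·0.379490.
So α/(1−α) = (0.379490)/(1.047319) = 0.362344, and α = 0.362344/1.362344 ≈ 0.266.

α ≈ 0.266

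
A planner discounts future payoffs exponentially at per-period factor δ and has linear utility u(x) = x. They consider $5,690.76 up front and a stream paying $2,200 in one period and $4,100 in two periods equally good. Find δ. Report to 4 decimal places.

δ ≈ 0.9400

Equating present values: 5690.76 = 2200δ + 4100δ².
So 4100δ² + 2200δ − 5690.76 = 0.
δ = (−2200 + √(2200² + 4·4100·5690.76)) / (2·4100) = (−2200 + √98168464.00) / 8200 ≈ 0.9400.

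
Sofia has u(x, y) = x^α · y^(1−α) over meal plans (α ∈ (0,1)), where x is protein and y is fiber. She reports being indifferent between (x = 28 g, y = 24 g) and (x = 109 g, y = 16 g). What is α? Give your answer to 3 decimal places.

α ≈ 0.230

Set the two utilities equal: 28^α·24^(1−α) = 109^α·16^(1−α).
(28/109)^α = (16/24)^(1−α); take logs: α·ln(28/109) = (1−α)·ln(16/24), i.e. α·-1.359143 = (1−α)·-0.405465.
So α/(1−α) = (-0.405465)/(-1.359143) = 0.298324, and α = 0.298324/1.298324 ≈ 0.230.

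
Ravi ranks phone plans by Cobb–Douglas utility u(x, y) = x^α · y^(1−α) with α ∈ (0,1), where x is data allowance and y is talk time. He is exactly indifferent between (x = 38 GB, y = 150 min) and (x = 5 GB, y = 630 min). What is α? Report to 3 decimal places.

The Cobb–Douglas utilities coincide, so 38^α·150^(1−α) = 5^α·630^(1−α).
Taking logs: α·ln 38 + (1−α)·ln 150 = α·ln 5 + (1−α)·ln 630, i.e. α·2.028148 = (1−α)·1.435085.
Thus α·(3.463233) = 1.435085, so α = 1.435085/3.463233 ≈ 0.414.

α ≈ 0.414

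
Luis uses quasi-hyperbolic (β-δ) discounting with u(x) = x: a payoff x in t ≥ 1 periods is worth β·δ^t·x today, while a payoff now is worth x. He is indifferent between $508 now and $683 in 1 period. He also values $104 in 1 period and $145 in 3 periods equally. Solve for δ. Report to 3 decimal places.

δ ≈ 0.847

The second indifference involves only future payoffs, so β cancels: β·δ^1·104 = β·δ^3·145, giving δ^2 = 104/145 = 0.71724, so δ = 0.84690.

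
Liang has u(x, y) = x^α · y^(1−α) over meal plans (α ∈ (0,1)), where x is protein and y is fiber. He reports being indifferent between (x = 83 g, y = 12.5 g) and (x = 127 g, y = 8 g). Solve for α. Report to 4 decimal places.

The Cobb–Douglas utilities coincide, so 83^α·12.5^(1−α) = 127^α·8^(1−α).
Taking logs: α·ln 83 + (1−α)·ln 12.5 = α·ln 127 + (1−α)·ln 8, i.e. α·-0.4253465 = (1−α)·-0.4462871.
With A = -0.4253465 and B = -0.4462871: α·A = (1−α)·B, so α = B/(A+B) = -0.4462871/-0.8716336 ≈ 0.5120.

α ≈ 0.5120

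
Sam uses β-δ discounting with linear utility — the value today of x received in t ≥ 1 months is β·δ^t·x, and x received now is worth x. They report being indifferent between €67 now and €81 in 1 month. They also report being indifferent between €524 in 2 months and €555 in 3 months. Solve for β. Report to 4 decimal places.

The second indifference involves only future payoffs, so β cancels: β·δ^2·524 = β·δ^3·555, giving δ = 524/555 = 0.94414.
Substituting δ into 67 = β·δ·81: β = 67/(76.476) ≈ 0.8761.

β ≈ 0.8761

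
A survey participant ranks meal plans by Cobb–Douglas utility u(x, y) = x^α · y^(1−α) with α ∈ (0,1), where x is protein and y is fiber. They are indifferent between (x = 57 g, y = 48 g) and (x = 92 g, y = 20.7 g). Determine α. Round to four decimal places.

α ≈ 0.6373

Set the two utilities equal: 57^α·48^(1−α) = 92^α·20.7^(1−α).
Taking logs: α·ln 57 + (1−α)·ln 48 = α·ln 92 + (1−α)·ln 20.7, i.e. α·-0.4787373 = (1−α)·-0.8410673.
So α/(1−α) = (-0.8410673)/(-0.4787373) = 1.7568451, and α = 1.7568451/2.7568451 ≈ 0.6373.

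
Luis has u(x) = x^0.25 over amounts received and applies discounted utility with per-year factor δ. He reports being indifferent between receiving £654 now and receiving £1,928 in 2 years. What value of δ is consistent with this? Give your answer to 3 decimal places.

Indifference means u(654) = δ^2 · u(1928), so δ^2 = u(654)/u(1928).
With u(x) = x^0.25: δ^2 = 654^0.25/1928^0.25 = (654/1928)^0.25 = 0.76316.
Hence δ = (0.76316)^(1/2) = 0.87359.

δ ≈ 0.874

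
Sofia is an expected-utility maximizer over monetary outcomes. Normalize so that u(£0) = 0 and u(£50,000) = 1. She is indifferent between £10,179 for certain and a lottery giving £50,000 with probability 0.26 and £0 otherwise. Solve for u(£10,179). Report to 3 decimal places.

u(£10,179) equals the lottery's expected utility: 0.26·1 + 0.74·0 = 0.26.

0.260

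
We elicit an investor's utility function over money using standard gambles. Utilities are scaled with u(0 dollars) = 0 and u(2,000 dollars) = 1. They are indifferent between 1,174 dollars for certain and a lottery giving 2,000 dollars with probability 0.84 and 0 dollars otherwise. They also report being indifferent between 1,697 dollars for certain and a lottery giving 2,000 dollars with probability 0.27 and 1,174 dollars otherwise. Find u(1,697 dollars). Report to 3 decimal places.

0.883

First, u(1,174 dollars) = 0.84·u(2,000 dollars) + 0.16·u(0 dollars) = 0.84.
Then u(1,697 dollars) = 0.27·u(2,000 dollars) + 0.73·u(1,174 dollars) = 0.27·1.00 + 0.73·0.84 = 0.8832.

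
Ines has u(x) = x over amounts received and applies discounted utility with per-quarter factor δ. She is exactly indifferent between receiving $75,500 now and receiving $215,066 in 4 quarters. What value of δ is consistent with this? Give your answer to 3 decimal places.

δ ≈ 0.770

Indifference means u(75500) = δ^4 · u(215066), so δ^4 = u(75500)/u(215066).
With u(x) = x: δ^4 = 75500/215066 = 0.35106.
Taking the 4th root: δ = 0.35106^(1/4) ≈ 0.770.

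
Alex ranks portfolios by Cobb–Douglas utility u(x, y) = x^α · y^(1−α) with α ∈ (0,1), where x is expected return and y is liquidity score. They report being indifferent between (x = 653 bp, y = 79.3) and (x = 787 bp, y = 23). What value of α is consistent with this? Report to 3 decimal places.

The Cobb–Douglas utilities coincide, so 653^α·79.3^(1−α) = 787^α·23^(1−α).
Rearrange to (653/787)^α = (23/79.3)^(1−α) and take logs: α·-0.186651 = (1−α)·-1.237744.
So α/(1−α) = (-1.237744)/(-0.186651) = 6.631328, and α = 6.631328/7.631328 ≈ 0.869.

α ≈ 0.869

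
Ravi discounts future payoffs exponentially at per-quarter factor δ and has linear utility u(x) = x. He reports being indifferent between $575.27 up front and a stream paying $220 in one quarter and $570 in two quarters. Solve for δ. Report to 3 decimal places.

δ ≈ 0.830

The stream is worth 220δ + 570δ² today, so 220δ + 570δ² = 575.27.
So 570δ² + 220δ − 575.27 = 0.
The positive root is δ = [−220 + √(220² + 4·570·575.27)] / (2·570) = (−220 + 1166.197)/1140 ≈ 0.830.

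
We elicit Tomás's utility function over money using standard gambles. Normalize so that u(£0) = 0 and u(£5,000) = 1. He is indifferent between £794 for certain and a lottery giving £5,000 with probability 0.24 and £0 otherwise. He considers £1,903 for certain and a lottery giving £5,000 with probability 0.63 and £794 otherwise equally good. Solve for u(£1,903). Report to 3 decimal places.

First, u(£794) = 0.24·u(£5,000) + 0.76·u(£0) = 0.24.
Then u(£1,903) = 0.63·u(£5,000) + 0.37·u(£794) = 0.63·1.00 + 0.37·0.24 = 0.7188.

0.719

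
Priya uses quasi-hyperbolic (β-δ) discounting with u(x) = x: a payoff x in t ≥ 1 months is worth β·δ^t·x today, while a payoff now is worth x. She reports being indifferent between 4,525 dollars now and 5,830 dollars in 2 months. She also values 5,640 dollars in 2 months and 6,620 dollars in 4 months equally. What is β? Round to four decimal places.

β ≈ 0.9110

The second indifference involves only future payoffs, so β cancels: β·δ^2·5640 = β·δ^4·6620, giving δ^2 = 5640/6620 = 0.85196, so δ = 0.92302.
Now use the now-vs-future pair: 4525 = β·δ^2·5830 gives β = 4525/(0.85196·5830) ≈ 0.9110.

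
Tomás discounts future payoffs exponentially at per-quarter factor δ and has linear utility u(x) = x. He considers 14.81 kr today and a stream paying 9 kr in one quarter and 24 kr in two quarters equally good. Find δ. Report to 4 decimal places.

δ ≈ 0.6201

Equating present values: 14.81 = 9δ + 24δ².
Rearranged: 24δ² + 9δ − 14.81 = 0.
δ = (−9 + √(9² + 4·24·14.81)) / (2·24) = (−9 + √1502.76) / 48 ≈ 0.6201.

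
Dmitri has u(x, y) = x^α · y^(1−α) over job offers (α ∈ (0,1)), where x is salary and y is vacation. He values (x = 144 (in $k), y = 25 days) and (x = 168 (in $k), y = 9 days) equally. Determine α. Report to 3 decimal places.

α ≈ 0.869

The Cobb–Douglas utilities coincide, so 144^α·25^(1−α) = 168^α·9^(1−α).
Taking logs: α·ln 144 + (1−α)·ln 25 = α·ln 168 + (1−α)·ln 9, i.e. α·-0.154151 = (1−α)·-1.021651.
Thus α·(-1.175802) = -1.021651, so α = -1.021651/-1.175802 ≈ 0.869.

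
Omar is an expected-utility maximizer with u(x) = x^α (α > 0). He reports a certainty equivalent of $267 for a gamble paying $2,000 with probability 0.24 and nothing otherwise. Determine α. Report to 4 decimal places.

The lottery's expected utility is 0.24·u(2000) + 0.76·u(0) = 0.24·2000^α (since u(0) = 0 for α > 0).
Indifference: 267^α = 0.24·2000^α, so (267/2000)^α = 0.24.
α = ln(0.24) / ln(267/2000) = -1.4271164/-2.0136538 ≈ 0.7087.

α ≈ 0.7087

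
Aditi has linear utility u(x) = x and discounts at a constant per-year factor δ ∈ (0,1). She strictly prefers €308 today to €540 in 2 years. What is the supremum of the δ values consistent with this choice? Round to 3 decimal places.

The preference means 308 > δ^2·540.
Hence δ^2 < 308/540 = 0.57037, and x ↦ x^(1/2) is increasing on (0,∞).
δ < 0.57037^(1/2) = 0.755.

δ < 0.755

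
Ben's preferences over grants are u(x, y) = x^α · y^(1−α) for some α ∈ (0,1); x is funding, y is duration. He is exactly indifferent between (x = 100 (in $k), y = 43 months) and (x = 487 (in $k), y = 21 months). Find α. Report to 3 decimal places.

α ≈ 0.312

Set the two utilities equal: 100^α·43^(1−α) = 487^α·21^(1−α).
Taking logs: α·ln 100 + (1−α)·ln 43 = α·ln 487 + (1−α)·ln 21, i.e. α·-1.583094 = (1−α)·-0.716678.
Thus α·(-2.299772) = -0.716678, so α = -0.716678/-2.299772 ≈ 0.312.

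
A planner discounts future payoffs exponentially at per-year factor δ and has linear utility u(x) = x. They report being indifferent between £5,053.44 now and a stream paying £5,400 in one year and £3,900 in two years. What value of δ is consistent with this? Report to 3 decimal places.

δ ≈ 0.640

The stream is worth 5400δ + 3900δ² today, so 5400δ + 3900δ² = 5053.44.
That is, 3900δ² + 5400δ − 5053.44 = 0, a quadratic in δ.
By the quadratic formula (taking the positive root), δ = (−5400 + √107993664.00) / 7800 ≈ 0.640.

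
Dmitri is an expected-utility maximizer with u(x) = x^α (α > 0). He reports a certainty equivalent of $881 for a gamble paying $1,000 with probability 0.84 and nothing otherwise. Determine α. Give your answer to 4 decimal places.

α ≈ 1.3761

Since u(0) = 0, the lottery's EU is 0.84·1000^α.
Setting u(881) equal to that: 881^α = 0.84·1000^α ⇒ (881/1000)^α = 0.84.
α = ln(0.84) / ln(881/1000) = -0.1743534/-0.1266977 ≈ 1.3761.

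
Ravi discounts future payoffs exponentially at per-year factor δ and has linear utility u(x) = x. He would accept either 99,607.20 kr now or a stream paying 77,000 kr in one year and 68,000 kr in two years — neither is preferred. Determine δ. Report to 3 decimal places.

Equating present values: 99607.20 = 77000δ + 68000δ².
So 68000δ² + 77000δ − 99607.20 = 0.
δ = (−77000 + √(77000² + 4·68000·99607.20)) / (2·68000) = (−77000 + √33022158400.00) / 136000 ≈ 0.770.

δ ≈ 0.770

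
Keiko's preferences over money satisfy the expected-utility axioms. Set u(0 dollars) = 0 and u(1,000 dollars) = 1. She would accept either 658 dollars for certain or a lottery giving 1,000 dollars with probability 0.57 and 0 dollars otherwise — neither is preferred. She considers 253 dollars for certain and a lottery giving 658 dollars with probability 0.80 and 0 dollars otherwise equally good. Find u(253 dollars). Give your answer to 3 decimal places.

0.456

The first gamble pins u(658 dollars): it must equal 0.57·1 + 0.43·0 = 0.57.
Chaining: u(253 dollars) = 0.80·0.57 + 0.20·0.00 = 0.4560.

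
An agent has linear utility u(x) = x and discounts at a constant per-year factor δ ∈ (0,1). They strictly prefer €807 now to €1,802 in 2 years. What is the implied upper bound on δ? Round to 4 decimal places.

The preference means 807 > δ^2·1802.
Hence δ^2 < 807/1802 = 0.44784, and x ↦ x^(1/2) is increasing on (0,∞).
δ < 0.44784^(1/2) = 0.6692.

δ < 0.6692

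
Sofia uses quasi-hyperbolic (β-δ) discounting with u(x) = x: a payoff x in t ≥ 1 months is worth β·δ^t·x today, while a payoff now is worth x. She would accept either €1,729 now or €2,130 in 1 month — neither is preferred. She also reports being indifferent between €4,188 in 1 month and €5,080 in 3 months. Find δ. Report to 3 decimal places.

The second indifference involves only future payoffs, so β cancels: β·δ^1·4188 = β·δ^3·5080, giving δ^2 = 4188/5080 = 0.82441, so δ = 0.90797.

δ ≈ 0.908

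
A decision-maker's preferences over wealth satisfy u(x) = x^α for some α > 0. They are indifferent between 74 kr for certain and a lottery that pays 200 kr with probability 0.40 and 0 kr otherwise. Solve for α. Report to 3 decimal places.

α ≈ 0.922

The lottery's expected utility is 0.40·u(200) + 0.60·u(0) = 0.40·200^α (since u(0) = 0 for α > 0).
Equating: 74^α = 0.40·200^α, i.e. 0.3700^α = 0.40.
α = ln(0.40) / ln(74/200) = -0.916291/-0.994252 ≈ 0.922.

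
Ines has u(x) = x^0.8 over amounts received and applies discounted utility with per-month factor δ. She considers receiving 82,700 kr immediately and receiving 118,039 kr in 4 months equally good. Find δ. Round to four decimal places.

δ ≈ 0.9313

Indifference means u(82700) = δ^4 · u(118039), so δ^4 = u(82700)/u(118039).
Since u(x) = x^0.8, δ^4 = (82700/118039)^0.8 = 0.70062^0.8 = 0.75229.
So δ = 0.75229^(1/4) ≈ 0.9313.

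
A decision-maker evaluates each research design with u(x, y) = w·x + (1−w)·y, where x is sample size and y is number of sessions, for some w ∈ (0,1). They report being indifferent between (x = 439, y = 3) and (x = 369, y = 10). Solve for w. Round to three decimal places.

w = 0.091

Indifference: w·439 + (1−w)·3 = w·369 + (1−w)·10.
Collecting terms: w·70 = (1−w)·7.
Hence w = 7/(70+7) = 7/77 = 0.091.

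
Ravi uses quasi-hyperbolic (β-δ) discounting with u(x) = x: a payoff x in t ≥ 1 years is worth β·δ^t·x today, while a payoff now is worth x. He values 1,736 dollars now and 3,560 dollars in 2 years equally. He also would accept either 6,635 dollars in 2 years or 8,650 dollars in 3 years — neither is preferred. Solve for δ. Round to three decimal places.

δ ≈ 0.767

The second indifference involves only future payoffs, so β cancels: β·δ^2·6635 = β·δ^3·8650, giving δ = 6635/8650 = 0.76705.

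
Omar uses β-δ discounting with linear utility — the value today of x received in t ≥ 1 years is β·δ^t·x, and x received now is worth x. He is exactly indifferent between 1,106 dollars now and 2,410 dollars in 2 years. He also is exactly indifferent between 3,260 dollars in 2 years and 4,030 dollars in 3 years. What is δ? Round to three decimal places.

δ ≈ 0.809

From the later pair, β·δ^2·3260 = β·δ^3·4030; dividing through, δ = 3260/4030 = 0.80893.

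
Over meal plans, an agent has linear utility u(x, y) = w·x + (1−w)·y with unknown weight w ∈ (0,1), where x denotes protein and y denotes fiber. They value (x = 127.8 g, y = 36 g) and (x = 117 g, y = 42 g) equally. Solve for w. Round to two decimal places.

Indifference: w·127.8 + (1−w)·36 = w·117 + (1−w)·42.
Collecting terms: w·10.8 = (1−w)·6.
Hence w = 6/(10.8+6) = 6/16.8 = 0.36.

w = 0.36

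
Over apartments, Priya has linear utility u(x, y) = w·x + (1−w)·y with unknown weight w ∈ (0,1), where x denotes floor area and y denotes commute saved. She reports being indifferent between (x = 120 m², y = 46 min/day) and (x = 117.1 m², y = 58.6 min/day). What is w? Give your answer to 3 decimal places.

w = 0.813

Equating utilities: w·120 + (1−w)·46 = w·117.1 + (1−w)·58.6.
Rearranging, 2.9·w − 12.6·(1−w) = 0.
Hence w = 12.6/(2.9+12.6) = 12.6/15.5 = 0.813.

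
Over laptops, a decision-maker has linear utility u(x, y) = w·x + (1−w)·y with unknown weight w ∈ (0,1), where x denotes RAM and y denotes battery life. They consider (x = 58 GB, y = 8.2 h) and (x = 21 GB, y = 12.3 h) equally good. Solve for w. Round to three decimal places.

Indifference: w·58 + (1−w)·8.2 = w·21 + (1−w)·12.3.
Rearranging, 37·w − 4.1·(1−w) = 0.
So w/(1−w) = 4.1/37 = 0.1108, giving w = 4.1/(37+4.1) = 0.100.

w = 0.100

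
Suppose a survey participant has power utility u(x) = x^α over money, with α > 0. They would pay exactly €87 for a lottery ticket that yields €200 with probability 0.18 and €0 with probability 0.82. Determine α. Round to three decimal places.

α ≈ 2.060

EU(lottery) = 0.18·200^α + 0.82·0 = 0.18·200^α.
Equating: 87^α = 0.18·200^α, i.e. 0.4350^α = 0.18.
α = ln(0.18) / ln(87/200) = -1.714798/-0.832409 ≈ 2.060.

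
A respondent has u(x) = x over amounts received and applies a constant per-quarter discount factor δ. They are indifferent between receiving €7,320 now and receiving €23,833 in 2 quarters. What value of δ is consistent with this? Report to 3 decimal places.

The payoff in 2 quarters is discounted by δ^2, so u(7320) = δ^2·u(23833) and δ^2 = u(7320)/u(23833).
With u(x) = x: δ^2 = 7320/23833 = 0.30714.
So δ = 0.30714^(1/2) ≈ 0.554.

δ ≈ 0.554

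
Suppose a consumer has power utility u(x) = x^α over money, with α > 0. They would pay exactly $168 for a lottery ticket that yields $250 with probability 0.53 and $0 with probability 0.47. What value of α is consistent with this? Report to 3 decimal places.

α ≈ 1.597

The lottery's expected utility is 0.53·u(250) + 0.47·u(0) = 0.53·250^α (since u(0) = 0 for α > 0).
Equating: 168^α = 0.53·250^α, i.e. 0.6720^α = 0.53.
Taking logs: α·ln(168/250) = ln(0.53), so α = -0.634878 / -0.397497 ≈ 1.597.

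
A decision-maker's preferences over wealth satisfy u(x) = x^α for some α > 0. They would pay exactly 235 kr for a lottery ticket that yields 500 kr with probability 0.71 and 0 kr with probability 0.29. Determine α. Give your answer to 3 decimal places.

α ≈ 0.454

Since u(0) = 0, the lottery's EU is 0.71·500^α.
Indifference: 235^α = 0.71·500^α, so (235/500)^α = 0.71.
Take logs: α = ln 0.71 / ln(235/500) ≈ 0.45362.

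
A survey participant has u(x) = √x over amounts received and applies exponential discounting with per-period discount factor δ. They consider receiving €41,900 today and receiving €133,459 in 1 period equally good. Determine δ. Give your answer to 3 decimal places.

The payoff in 1 period is discounted by δ, so u(41900) = δ·u(133459) and δ = u(41900)/u(133459).
Since u(x) = √x, δ = √(41900/133459) = 0.56032.

δ ≈ 0.560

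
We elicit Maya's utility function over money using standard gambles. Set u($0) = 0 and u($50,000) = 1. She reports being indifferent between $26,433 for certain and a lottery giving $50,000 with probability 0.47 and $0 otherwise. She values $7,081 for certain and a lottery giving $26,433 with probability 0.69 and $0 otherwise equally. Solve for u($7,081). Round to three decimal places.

0.324

The first gamble pins u($26,433): it must equal 0.47·1 + 0.53·0 = 0.47.
The second indifference gives u($7,081) = 0.69·u($26,433) + 0.31·u($0) = 0.69·0.47 + 0.31·0.00 = 0.3243.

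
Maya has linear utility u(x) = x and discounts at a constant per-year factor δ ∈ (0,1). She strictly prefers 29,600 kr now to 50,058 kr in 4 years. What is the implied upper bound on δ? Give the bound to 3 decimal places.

δ < 0.877

The preference means 29600 > δ^4·50058.
So δ^4 < 29600/50058 = 0.59131; taking the 4th root of both positive sides preserves the inequality.
δ < (29600/50058)^(1/4) ≈ 0.877.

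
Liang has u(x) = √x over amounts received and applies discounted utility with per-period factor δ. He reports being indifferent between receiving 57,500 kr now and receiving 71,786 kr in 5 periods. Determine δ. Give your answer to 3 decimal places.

Equating discounted utilities: u(57500) = δ^5·u(71786) ⇒ δ^5 = u(57500)/u(71786).
Since u(x) = √x, δ^5 = √(57500/71786) = 0.89498.
So δ = 0.89498^(1/5) ≈ 0.978.

δ ≈ 0.978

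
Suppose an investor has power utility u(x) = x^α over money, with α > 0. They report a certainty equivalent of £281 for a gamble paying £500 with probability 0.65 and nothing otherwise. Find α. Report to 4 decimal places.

The lottery's expected utility is 0.65·u(500) + 0.35·u(0) = 0.65·500^α (since u(0) = 0 for α > 0).
Equating: 281^α = 0.65·500^α, i.e. 0.5620^α = 0.65.
α = ln(0.65) / ln(281/500) = -0.4307829/-0.5762534 ≈ 0.7476.

α ≈ 0.7476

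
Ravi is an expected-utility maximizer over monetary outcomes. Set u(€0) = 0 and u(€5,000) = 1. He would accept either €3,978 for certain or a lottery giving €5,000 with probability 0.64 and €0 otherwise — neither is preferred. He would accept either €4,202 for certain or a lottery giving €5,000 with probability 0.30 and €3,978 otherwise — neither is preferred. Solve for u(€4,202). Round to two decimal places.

0.75

From the first indifference, u(€3,978) = 0.64·u(€5,000) + 0.36·u(€0) = 0.64·1 + 0.36·0 = 0.64.
Then u(€4,202) = 0.30·u(€5,000) + 0.70·u(€3,978) = 0.30·1.00 + 0.70·0.64 = 0.7480.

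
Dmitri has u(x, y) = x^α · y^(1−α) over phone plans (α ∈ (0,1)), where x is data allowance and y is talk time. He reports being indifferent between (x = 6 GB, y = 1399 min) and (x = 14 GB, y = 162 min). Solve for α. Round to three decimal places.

The Cobb–Douglas utilities coincide, so 6^α·1399^(1−α) = 14^α·162^(1−α).
Rearrange to (6/14)^α = (162/1399)^(1−α) and take logs: α·-0.847298 = (1−α)·-2.155917.
With A = -0.847298 and B = -2.155917: α·A = (1−α)·B, so α = B/(A+B) = -2.155917/-3.003215 ≈ 0.718.

α ≈ 0.718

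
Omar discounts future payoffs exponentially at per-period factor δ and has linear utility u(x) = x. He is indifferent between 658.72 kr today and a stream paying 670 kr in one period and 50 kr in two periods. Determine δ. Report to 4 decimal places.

The stream is worth 670δ + 50δ² today, so 670δ + 50δ² = 658.72.
Rearranged: 50δ² + 670δ − 658.72 = 0.
δ = (−670 + √(670² + 4·50·658.72)) / (2·50) = (−670 + √580644.00) / 100 ≈ 0.9200.

δ ≈ 0.9200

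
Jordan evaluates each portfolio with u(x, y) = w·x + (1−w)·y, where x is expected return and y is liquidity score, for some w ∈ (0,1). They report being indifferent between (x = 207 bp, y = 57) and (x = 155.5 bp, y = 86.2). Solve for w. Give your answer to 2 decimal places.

u(207,57) = u(155.5,86.2) means w·207 + (1−w)·57 = w·155.5 + (1−w)·86.2.
Rearranging, 51.5·w − 29.2·(1−w) = 0.
The marginal rate of substitution is 29.2/51.5, so w = 29.2/(51.5+29.2) = 0.36.

w = 0.36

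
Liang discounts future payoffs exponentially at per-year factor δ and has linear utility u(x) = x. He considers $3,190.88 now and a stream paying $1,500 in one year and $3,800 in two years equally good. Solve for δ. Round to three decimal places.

δ ≈ 0.740

Equating present values: 3190.88 = 1500δ + 3800δ².
So 3800δ² + 1500δ − 3190.88 = 0.
The positive root is δ = [−1500 + √(1500² + 4·3800·3190.88)] / (2·3800) = (−1500 + 7124.000)/7600 ≈ 0.740.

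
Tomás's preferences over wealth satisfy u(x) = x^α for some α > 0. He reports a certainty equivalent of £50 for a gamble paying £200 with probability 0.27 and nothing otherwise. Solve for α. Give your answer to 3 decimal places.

α ≈ 0.944

Since u(0) = 0, the lottery's EU is 0.27·200^α.
Indifference: 50^α = 0.27·200^α, so (50/200)^α = 0.27.
Take logs: α = ln 0.27 / ln(50/200) ≈ 0.94448.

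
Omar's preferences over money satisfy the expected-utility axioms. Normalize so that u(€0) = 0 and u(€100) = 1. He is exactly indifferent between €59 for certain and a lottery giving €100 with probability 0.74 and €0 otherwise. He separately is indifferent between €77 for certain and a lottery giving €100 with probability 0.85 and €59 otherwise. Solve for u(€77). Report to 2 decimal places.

0.96

The first gamble pins u(€59): it must equal 0.74·1 + 0.26·0 = 0.74.
Chaining: u(€77) = 0.85·1.00 + 0.15·0.74 = 0.9610.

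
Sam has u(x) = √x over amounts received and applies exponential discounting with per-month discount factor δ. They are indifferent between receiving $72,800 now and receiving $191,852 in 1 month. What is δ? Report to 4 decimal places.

Equating discounted utilities: u(72800) = δ·u(191852) ⇒ δ = u(72800)/u(191852).
With u(x) = √x: δ = √72800/√191852 = √(72800/191852) = 0.61600.

δ ≈ 0.6160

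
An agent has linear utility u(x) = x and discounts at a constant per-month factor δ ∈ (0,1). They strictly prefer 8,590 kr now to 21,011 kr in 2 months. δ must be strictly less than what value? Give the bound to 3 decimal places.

δ < 0.639

Comparing present values: 8590 > δ^2·21011.
Dividing by 21011: δ^2 < 0.40883. Both sides are positive, so the square root keeps the direction.
δ < 0.40883^(1/2) = 0.639.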